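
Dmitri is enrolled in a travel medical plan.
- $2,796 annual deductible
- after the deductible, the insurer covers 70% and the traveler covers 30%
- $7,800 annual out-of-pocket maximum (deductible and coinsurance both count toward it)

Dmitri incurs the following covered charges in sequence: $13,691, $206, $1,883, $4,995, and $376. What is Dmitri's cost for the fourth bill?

$1,108.80

#1 ($13,691): $2,796 finishes the deductible; $10,895 goes to coinsurance; traveler's 30% is $3,268.50. Cost to traveler: $6,064.50. OOP to date $6,064.50.
#2 ($206): deductible already satisfied, so traveler's share is 30% × $206 = $61.80. Traveler pays $61.80; OOP now $6,126.30.
#3 ($1,883): deductible already satisfied, so traveler's share is 30% × $1,883 = $564.90. Traveler owes $564.90 (running OOP $6,691.20).
#4 ($4,995): deductible met; 30% of $4,995 = $1,498.50. Adding that to $6,691.20 gives $8,189.70, past the $7,800 cap; traveler pays only $7,800 − $6,691.20 = $1,108.80.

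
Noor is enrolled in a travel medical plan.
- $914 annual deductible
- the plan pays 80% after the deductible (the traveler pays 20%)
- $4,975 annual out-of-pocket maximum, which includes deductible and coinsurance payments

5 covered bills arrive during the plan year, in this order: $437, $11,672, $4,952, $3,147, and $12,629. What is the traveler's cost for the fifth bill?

$202.20

Bill 1, $437: all of it applies to the deductible. Traveler owes $437 (running OOP $437).
Bill 2, $11,672: $477 to deductible, leaving $11,195; traveler's 20% is $2,239. Traveler owes $2,716 (running OOP $3,153).
Bill 3, $4,952: deductible met; 20% of $4,952 = $990.40. Traveler pays $990.40; OOP now $4,143.40.
Bill 4, $3,147: deductible met; 20% of $3,147 = $629.40. Traveler pays $629.40; OOP now $4,772.80.
Bill 5, $12,629: deductible already satisfied, so traveler's share is 20% × $12,629 = $2,525.80. Adding that to $4,772.80 gives $7,298.60, past the $4,975 cap; traveler pays only $4,975 − $4,772.80 = $202.20.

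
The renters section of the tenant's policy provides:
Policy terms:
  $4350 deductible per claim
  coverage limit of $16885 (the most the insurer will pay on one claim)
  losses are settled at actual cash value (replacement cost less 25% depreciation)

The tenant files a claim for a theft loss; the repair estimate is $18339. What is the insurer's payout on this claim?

At 25% depreciation, ACV = $18339 − $4584.75 = $13754.25.
Less the $4350 deductible: $13754.25 − $4350 = $9404.25.
$9404.25 is within the $16885 limit, so the insurer pays $9404.25.

$9404.25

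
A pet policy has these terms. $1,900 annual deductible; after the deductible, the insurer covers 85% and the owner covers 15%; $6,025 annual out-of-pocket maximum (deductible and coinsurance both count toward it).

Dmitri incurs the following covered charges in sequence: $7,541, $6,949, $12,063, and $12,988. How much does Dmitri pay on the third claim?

$1,809.45

#1 ($7,541): $1,900 to deductible, leaving $5,641; owner's 15% is $846.15. Owner owes $2,746.15 (running OOP $2,746.15).
#2 ($6,949): 15% coinsurance on $6,949 = $1,042.35. Owner owes $1,042.35 (running OOP $3,788.50).
#3 ($12,063): 15% coinsurance on $12,063 = $1,809.45. Owner owes $1,809.45 (running OOP $5,597.95).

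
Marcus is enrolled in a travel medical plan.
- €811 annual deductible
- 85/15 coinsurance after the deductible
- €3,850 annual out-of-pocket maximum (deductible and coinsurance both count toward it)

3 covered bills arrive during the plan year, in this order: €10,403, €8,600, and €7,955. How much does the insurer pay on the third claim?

Claim 1 (€10,403): €811 to deductible, leaving €9,592; 15% of €9,592 = €1,438.80. Cost to traveler: €2,249.80. OOP to date €2,249.80. Insurer: €10,403 − €2,249.80 = €8,153.20.
Claim 2 (€8,600): deductible met; 15% of €8,600 = €1,290. Traveler pays €1,290; OOP now €3,539.80. Plan pays €8,600 − €1,290 = €7,310.
Claim 3 (€7,955): deductible met; 15% of €7,955 = €1,193.25. That would push OOP to €4,733.05, over the €3,850 cap, so traveler pays €3,850 − €3,539.80 = €310.20. Insurer: €7,955 − €310.20 = €7,644.80.

€7,644.80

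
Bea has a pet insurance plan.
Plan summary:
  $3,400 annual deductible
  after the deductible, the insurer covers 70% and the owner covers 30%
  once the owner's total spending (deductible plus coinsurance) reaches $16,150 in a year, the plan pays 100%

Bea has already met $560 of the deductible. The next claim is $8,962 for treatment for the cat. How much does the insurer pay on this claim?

$4,285.40

$560 of the $3,400 deductible is already met, leaving $2,840.
That leaves $8,962 − $2,840 = $6,122 for coinsurance.
Owner's 30% share of $6,122 is $1,836.60.
That puts the owner's cost at $2,840 + $1,836.60 = $4,676.60 before any cap.
Year-to-date out-of-pocket becomes $560 + $4,676.60 = $5,236.60, still under the $16,150 maximum, so no cap applies.
Insurer pays the balance: $8,962 − $4,676.60 = $4,285.40.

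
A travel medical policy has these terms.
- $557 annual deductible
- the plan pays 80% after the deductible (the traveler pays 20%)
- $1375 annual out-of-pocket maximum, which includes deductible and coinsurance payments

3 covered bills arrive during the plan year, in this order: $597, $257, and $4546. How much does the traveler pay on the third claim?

Bill 1, $597: $557 to deductible, leaving $40; traveler's 20% is $8. Traveler pays $565; OOP now $565.
Bill 2, $257: 20% coinsurance on $257 = $51.40. Traveler owes $51.40 (running OOP $616.40).
Bill 3, $4546: deductible already satisfied, so traveler's share is 20% × $4546 = $909.20. OOP would hit $1525.60 > $1375, so the cap limits the traveler to $1375 − $616.40 = $758.60.

$758.60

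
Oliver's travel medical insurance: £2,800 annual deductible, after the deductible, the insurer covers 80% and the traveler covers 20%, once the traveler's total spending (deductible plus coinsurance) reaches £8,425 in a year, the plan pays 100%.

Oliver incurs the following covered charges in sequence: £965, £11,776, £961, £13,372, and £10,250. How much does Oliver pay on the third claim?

£192.20

Claim 1 (£965): entire amount goes to the deductible. Traveler pays £965; OOP now £965.
Claim 2 (£11,776): £1,835 to deductible, leaving £9,941; 20% of £9,941 = £1,988.20. Cost to traveler: £3,823.20. OOP to date £4,788.20.
Claim 3 (£961): deductible met; 20% of £961 = £192.20. Traveler owes £192.20 (running OOP £4,980.40).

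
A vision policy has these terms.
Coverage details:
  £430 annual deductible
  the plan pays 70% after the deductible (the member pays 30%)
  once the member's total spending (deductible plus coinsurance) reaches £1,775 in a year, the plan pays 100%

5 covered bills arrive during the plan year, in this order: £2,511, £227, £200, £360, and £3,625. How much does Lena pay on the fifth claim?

£484.60

#1 (£2,511): £430 to deductible, leaving £2,081; member's 30% is £624.30. Cost to member: £1,054.30. OOP to date £1,054.30.
#2 (£227): deductible met; 30% of £227 = £68.10. Member owes £68.10 (running OOP £1,122.40).
#3 (£200): 30% coinsurance on £200 = £60. Cost to member: £60. OOP to date £1,182.40.
#4 (£360): deductible already satisfied, so member's share is 30% × £360 = £108. Member owes £108 (running OOP £1,290.40).
#5 (£3,625): deductible met; 30% of £3,625 = £1,087.50. OOP would hit £2,377.90 > £1,775, so the cap limits the member to £1,775 − £1,290.40 = £484.60.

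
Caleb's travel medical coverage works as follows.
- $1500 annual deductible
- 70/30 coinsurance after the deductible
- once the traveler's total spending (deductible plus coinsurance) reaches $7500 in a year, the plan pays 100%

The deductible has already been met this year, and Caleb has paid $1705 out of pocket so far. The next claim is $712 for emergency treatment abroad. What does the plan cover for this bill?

$498.40

With the deductible met, the entire $712 is subject to coinsurance.
30% of $712 = $213.60 falls to the traveler.
Total out-of-pocket so far would be $1705 + $213.60 = $1918.60, below the $7500 cap — no reduction.
The plan picks up $712 − $213.60 = $498.40.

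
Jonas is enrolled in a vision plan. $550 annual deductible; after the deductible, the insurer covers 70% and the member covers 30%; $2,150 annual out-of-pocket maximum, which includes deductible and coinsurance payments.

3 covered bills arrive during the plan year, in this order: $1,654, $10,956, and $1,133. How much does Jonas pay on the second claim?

$1,268.80

Bill 1, $1,654: $550 finishes the deductible; $1,104 goes to coinsurance; 30% of $1,104 = $331.20. Cost to member: $881.20. OOP to date $881.20.
Bill 2, $10,956: deductible met; 30% of $10,956 = $3,286.80. OOP would hit $4,168 > $2,150, so the cap limits the member to $2,150 − $881.20 = $1,268.80.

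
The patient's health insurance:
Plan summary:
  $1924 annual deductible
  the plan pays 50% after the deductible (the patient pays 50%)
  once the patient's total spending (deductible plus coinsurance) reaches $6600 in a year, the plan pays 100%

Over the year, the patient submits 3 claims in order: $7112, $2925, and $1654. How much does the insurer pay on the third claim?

Claim 1 ($7112): $1924 to deductible, leaving $5188; 50% of $5188 = $2594. Patient pays $4518; OOP now $4518. Insurer: $7112 − $4518 = $2594.
Claim 2 ($2925): 50% coinsurance on $2925 = $1462.50. Patient pays $1462.50; OOP now $5980.50. Insurer: $2925 − $1462.50 = $1462.50.
Claim 3 ($1654): deductible met; 50% of $1654 = $827. OOP would hit $6807.50 > $6600, so the cap limits the patient to $6600 − $5980.50 = $619.50. Insurer: $1654 − $619.50 = $1034.50.

$1034.50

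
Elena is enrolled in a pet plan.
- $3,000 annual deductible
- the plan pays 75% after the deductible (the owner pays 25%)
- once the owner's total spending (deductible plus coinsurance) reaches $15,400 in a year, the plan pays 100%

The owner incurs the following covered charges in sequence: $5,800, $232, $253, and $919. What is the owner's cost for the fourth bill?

Bill 1, $5,800: $3,000 finishes the deductible; $2,800 goes to coinsurance; coinsurance $2,800 × 25% = $700. Owner pays $3,700; OOP now $3,700.
Bill 2, $232: 25% coinsurance on $232 = $58. Owner owes $58 (running OOP $3,758).
Bill 3, $253: deductible already satisfied, so owner's share is 25% × $253 = $63.25. Owner owes $63.25 (running OOP $3,821.25).
Bill 4, $919: deductible already satisfied, so owner's share is 25% × $919 = $229.75. Cost to owner: $229.75. OOP to date $4,051.

$229.75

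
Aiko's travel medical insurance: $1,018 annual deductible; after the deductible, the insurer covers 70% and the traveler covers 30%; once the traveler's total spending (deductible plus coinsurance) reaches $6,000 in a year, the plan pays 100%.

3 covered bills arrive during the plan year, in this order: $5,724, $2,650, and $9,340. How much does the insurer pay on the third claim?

$6,564.80

Claim 1 ($5,724): deductible takes $1,018, $4,706 remains; 30% of $4,706 = $1,411.80. Traveler owes $2,429.80 (running OOP $2,429.80). Insurer: $5,724 − $2,429.80 = $3,294.20.
Claim 2 ($2,650): deductible already satisfied, so traveler's share is 30% × $2,650 = $795. Traveler pays $795; OOP now $3,224.80. Insurer: $2,650 − $795 = $1,855.
Claim 3 ($9,340): deductible already satisfied, so traveler's share is 30% × $9,340 = $2,802. That would push OOP to $6,026.80, over the $6,000 cap, so traveler pays $6,000 − $3,224.80 = $2,775.20. Insurer: $9,340 − $2,775.20 = $6,564.80.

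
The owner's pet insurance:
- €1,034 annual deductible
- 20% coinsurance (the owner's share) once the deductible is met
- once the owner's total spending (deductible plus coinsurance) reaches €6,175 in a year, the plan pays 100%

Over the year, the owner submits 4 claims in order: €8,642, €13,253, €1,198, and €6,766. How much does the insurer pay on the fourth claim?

Bill 1, €8,642: €1,034 finishes the deductible; €7,608 goes to coinsurance; 20% of €7,608 = €1,521.60. Cost to owner: €2,555.60. OOP to date €2,555.60. Plan pays €8,642 − €2,555.60 = €6,086.40.
Bill 2, €13,253: deductible already satisfied, so owner's share is 20% × €13,253 = €2,650.60. Cost to owner: €2,650.60. OOP to date €5,206.20. Insurer: €13,253 − €2,650.60 = €10,602.40.
Bill 3, €1,198: 20% coinsurance on €1,198 = €239.60. Cost to owner: €239.60. OOP to date €5,445.80. Insurer: €1,198 − €239.60 = €958.40.
Bill 4, €6,766: deductible met; 20% of €6,766 = €1,353.20. Adding that to €5,445.80 gives €6,799, past the €6,175 cap; owner pays only €6,175 − €5,445.80 = €729.20. Plan pays €6,766 − €729.20 = €6,036.80.

€6,036.80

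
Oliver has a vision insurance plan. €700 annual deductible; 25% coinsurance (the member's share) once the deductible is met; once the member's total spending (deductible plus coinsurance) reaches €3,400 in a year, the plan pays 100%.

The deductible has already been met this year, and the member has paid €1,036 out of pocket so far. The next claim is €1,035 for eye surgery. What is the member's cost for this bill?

With the deductible met, the entire €1,035 is subject to coinsurance.
25% of €1,035 = €258.75 falls to the member.
Cumulative spending €1,036 + €258.75 = €1,294.75 stays under the €3,400 maximum.

€258.75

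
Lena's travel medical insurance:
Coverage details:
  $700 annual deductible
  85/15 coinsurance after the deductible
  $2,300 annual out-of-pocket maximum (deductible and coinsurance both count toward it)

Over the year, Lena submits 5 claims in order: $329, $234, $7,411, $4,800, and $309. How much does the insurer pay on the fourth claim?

$4,291.10

Bill 1, $329: fully absorbed by the deductible. Cost to traveler: $329. OOP to date $329. Insurer: $329 − $329 = $0.
Bill 2, $234: all of it applies to the deductible. Traveler pays $234; OOP now $563. Plan pays $234 − $234 = $0.
Bill 3, $7,411: $137 finishes the deductible; $7,274 goes to coinsurance; coinsurance $7,274 × 15% = $1,091.10. Traveler owes $1,228.10 (running OOP $1,791.10). Plan pays $7,411 − $1,228.10 = $6,182.90.
Bill 4, $4,800: deductible already satisfied, so traveler's share is 15% × $4,800 = $720. That would push OOP to $2,511.10, over the $2,300 cap, so traveler pays $2,300 − $1,791.10 = $508.90. Insurer: $4,800 − $508.90 = $4,291.10.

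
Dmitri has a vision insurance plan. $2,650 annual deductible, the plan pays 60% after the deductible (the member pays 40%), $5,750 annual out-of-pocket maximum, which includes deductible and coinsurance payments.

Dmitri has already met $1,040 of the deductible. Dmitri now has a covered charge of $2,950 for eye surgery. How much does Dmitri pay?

$1,040 of the $2,650 deductible is already met, leaving $1,610.
After the $1,610 deductible portion, $2,950 − $1,610 = $1,340 is subject to coinsurance.
40% of $1,340 = $536 falls to the member.
Member responsibility before any cap: $1,610 + $536 = $2,146.
Year-to-date out-of-pocket becomes $1,040 + $2,146 = $3,186, still under the $5,750 maximum, so no cap applies.

$2,146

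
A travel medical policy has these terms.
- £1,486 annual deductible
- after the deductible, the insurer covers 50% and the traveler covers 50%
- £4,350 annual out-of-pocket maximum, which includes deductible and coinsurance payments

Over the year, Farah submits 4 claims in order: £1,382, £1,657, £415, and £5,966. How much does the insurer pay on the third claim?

£207.50

Claim 1 — £1,382: fully absorbed by the deductible. Traveler pays £1,382; OOP now £1,382. Insurer: £1,382 − £1,382 = £0.
Claim 2 — £1,657: deductible takes £104, £1,553 remains; coinsurance £1,553 × 50% = £776.50. Traveler owes £880.50 (running OOP £2,262.50). Insurer: £1,657 − £880.50 = £776.50.
Claim 3 — £415: deductible already satisfied, so traveler's share is 50% × £415 = £207.50. Traveler owes £207.50 (running OOP £2,470). Plan pays £415 − £207.50 = £207.50.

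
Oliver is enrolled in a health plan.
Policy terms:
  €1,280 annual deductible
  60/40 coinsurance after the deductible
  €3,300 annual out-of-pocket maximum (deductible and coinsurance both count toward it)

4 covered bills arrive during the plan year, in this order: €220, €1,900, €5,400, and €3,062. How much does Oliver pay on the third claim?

€1,684

#1 (€220): fully absorbed by the deductible. Cost to patient: €220. OOP to date €220.
#2 (€1,900): €1,060 finishes the deductible; €840 goes to coinsurance; 40% of €840 = €336. Patient pays €1,396; OOP now €1,616.
#3 (€5,400): 40% coinsurance on €5,400 = €2,160. That would push OOP to €3,776, over the €3,300 cap, so patient pays €3,300 − €1,616 = €1,684.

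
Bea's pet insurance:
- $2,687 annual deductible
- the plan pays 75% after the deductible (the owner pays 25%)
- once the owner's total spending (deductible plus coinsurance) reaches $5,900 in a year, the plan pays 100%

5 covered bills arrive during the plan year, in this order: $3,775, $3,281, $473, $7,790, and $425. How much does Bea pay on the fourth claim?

#1 ($3,775): deductible takes $2,687, $1,088 remains; owner's 25% is $272. Owner owes $2,959 (running OOP $2,959).
#2 ($3,281): deductible already satisfied, so owner's share is 25% × $3,281 = $820.25. Owner owes $820.25 (running OOP $3,779.25).
#3 ($473): deductible already satisfied, so owner's share is 25% × $473 = $118.25. Owner pays $118.25; OOP now $3,897.50.
#4 ($7,790): deductible met; 25% of $7,790 = $1,947.50. Cost to owner: $1,947.50. OOP to date $5,845.

$1,947.50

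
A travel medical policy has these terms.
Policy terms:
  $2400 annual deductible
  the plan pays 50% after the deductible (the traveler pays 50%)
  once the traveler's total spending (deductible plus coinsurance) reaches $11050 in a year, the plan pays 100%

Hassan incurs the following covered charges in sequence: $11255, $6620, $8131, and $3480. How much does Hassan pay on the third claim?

$912.50

Claim 1 ($11255): $2400 to deductible, leaving $8855; 50% of $8855 = $4427.50. Cost to traveler: $6827.50. OOP to date $6827.50.
Claim 2 ($6620): deductible already satisfied, so traveler's share is 50% × $6620 = $3310. Cost to traveler: $3310. OOP to date $10137.50.
Claim 3 ($8131): deductible met; 50% of $8131 = $4065.50. OOP would hit $14203 > $11050, so the cap limits the traveler to $11050 − $10137.50 = $912.50.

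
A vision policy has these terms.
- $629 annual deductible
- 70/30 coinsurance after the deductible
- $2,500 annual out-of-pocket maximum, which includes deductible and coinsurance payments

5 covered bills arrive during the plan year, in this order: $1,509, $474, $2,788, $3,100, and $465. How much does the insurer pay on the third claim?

$1,951.60

Bill 1, $1,509: $629 to deductible, leaving $880; member's 30% is $264. Member pays $893; OOP now $893. Plan pays $1,509 − $893 = $616.
Bill 2, $474: deductible met; 30% of $474 = $142.20. Cost to member: $142.20. OOP to date $1,035.20. Plan pays $474 − $142.20 = $331.80.
Bill 3, $2,788: deductible already satisfied, so member's share is 30% × $2,788 = $836.40. Member owes $836.40 (running OOP $1,871.60). Plan pays $2,788 − $836.40 = $1,951.60.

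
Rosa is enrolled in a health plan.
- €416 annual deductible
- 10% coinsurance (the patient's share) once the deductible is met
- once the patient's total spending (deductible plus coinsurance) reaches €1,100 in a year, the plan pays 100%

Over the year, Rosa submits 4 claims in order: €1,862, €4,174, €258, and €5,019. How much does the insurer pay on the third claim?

Claim 1 (€1,862): deductible takes €416, €1,446 remains; patient's 10% is €144.60. Patient pays €560.60; OOP now €560.60. Plan pays €1,862 − €560.60 = €1,301.40.
Claim 2 (€4,174): 10% coinsurance on €4,174 = €417.40. Patient pays €417.40; OOP now €978. Plan pays €4,174 − €417.40 = €3,756.60.
Claim 3 (€258): deductible already satisfied, so patient's share is 10% × €258 = €25.80. Patient owes €25.80 (running OOP €1,003.80). Plan pays €258 − €25.80 = €232.20.

€232.20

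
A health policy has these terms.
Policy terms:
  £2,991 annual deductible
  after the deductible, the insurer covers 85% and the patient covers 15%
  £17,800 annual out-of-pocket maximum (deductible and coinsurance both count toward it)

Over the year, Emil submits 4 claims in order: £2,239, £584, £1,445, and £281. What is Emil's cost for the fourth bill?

Claim 1 (£2,239): fully absorbed by the deductible. Patient pays £2,239; OOP now £2,239.
Claim 2 (£584): entire amount goes to the deductible. Cost to patient: £584. OOP to date £2,823.
Claim 3 (£1,445): £168 finishes the deductible; £1,277 goes to coinsurance; coinsurance £1,277 × 15% = £191.55. Patient pays £359.55; OOP now £3,182.55.
Claim 4 (£281): deductible already satisfied, so patient's share is 15% × £281 = £42.15. Cost to patient: £42.15. OOP to date £3,224.70.

£42.15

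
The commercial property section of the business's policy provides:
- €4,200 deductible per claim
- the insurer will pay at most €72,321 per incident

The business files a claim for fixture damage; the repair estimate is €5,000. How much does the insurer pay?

€800

After the deductible, €5,000 − €4,200 = €800 remains.
€800 is within the €72,321 limit, so the insurer pays €800.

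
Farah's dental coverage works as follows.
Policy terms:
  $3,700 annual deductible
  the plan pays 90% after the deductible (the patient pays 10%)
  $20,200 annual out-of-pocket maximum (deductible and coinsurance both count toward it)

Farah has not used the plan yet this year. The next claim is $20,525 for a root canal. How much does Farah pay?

Deductible not yet touched, so the first $3,700 of the bill goes to the deductible.
That leaves $20,525 − $3,700 = $16,825 for coinsurance.
Coinsurance: $16,825 × 10% = $1,682.50.
That puts the patient's cost at $3,700 + $1,682.50 = $5,382.50 before any cap.
Cumulative spending $0 + $5,382.50 = $5,382.50 stays under the $20,200 maximum.

$5,382.50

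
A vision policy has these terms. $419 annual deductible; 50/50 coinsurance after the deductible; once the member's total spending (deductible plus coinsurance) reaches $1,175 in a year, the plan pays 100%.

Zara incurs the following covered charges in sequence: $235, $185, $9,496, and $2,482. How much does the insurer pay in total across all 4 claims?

Claim 1 ($235): entire amount goes to the deductible. Cost to member: $235. OOP to date $235. Plan pays $235 − $235 = $0.
Claim 2 ($185): $184 to deductible, leaving $1; coinsurance $1 × 50% = $0.50. Member owes $184.50 (running OOP $419.50). Insurer: $185 − $184.50 = $0.50.
Claim 3 ($9,496): 50% coinsurance on $9,496 = $4,748. Adding that to $419.50 gives $5,167.50, past the $1,175 cap; member pays only $1,175 − $419.50 = $755.50. Insurer: $9,496 − $755.50 = $8,740.50.
Claim 4 ($2,482): deductible met; 50% of $2,482 = $1,241. That would push OOP to $2,416, over the $1,175 cap, so member pays $1,175 − $1,175 = $0. Insurer: $2,482 − $0 = $2,482.
Insurer total: $0 + $0.50 + $8,740.50 + $2,482 = $11,223.

$11,223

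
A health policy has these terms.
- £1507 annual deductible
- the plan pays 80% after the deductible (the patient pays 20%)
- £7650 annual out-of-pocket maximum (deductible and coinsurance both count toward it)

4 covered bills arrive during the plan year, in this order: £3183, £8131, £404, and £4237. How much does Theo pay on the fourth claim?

Claim 1 (£3183): £1507 finishes the deductible; £1676 goes to coinsurance; coinsurance £1676 × 20% = £335.20. Patient owes £1842.20 (running OOP £1842.20).
Claim 2 (£8131): deductible already satisfied, so patient's share is 20% × £8131 = £1626.20. Patient pays £1626.20; OOP now £3468.40.
Claim 3 (£404): deductible already satisfied, so patient's share is 20% × £404 = £80.80. Patient pays £80.80; OOP now £3549.20.
Claim 4 (£4237): 20% coinsurance on £4237 = £847.40. Cost to patient: £847.40. OOP to date £4396.60.

£847.40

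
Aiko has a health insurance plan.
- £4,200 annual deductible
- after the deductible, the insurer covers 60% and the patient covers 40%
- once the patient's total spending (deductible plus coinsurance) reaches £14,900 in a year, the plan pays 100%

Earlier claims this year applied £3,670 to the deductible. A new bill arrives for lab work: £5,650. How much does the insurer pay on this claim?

Remaining deductible: £4,200 − £3,670 = £530.
That leaves £5,650 − £530 = £5,120 for coinsurance.
Patient's 40% share of £5,120 is £2,048.
That puts the patient's cost at £530 + £2,048 = £2,578 before any cap.
Cumulative spending £3,670 + £2,578 = £6,248 stays under the £14,900 maximum.
The insurer covers the remainder: £5,650 − £2,578 = £3,072.

£3,072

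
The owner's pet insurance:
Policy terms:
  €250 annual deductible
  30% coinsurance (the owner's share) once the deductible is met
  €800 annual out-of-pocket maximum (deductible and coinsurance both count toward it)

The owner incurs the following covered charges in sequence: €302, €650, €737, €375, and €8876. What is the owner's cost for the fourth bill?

€112.50

#1 (€302): €250 finishes the deductible; €52 goes to coinsurance; 30% of €52 = €15.60. Owner owes €265.60 (running OOP €265.60).
#2 (€650): deductible met; 30% of €650 = €195. Owner owes €195 (running OOP €460.60).
#3 (€737): 30% coinsurance on €737 = €221.10. Owner owes €221.10 (running OOP €681.70).
#4 (€375): 30% coinsurance on €375 = €112.50. Owner owes €112.50 (running OOP €794.20).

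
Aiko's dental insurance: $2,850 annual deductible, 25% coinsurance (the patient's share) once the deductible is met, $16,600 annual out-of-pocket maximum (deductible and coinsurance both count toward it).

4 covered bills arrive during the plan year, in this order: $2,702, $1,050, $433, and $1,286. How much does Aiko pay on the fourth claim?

$321.50

Claim 1 — $2,702: fully absorbed by the deductible. Patient owes $2,702 (running OOP $2,702).
Claim 2 — $1,050: $148 finishes the deductible; $902 goes to coinsurance; coinsurance $902 × 25% = $225.50. Cost to patient: $373.50. OOP to date $3,075.50.
Claim 3 — $433: 25% coinsurance on $433 = $108.25. Cost to patient: $108.25. OOP to date $3,183.75.
Claim 4 — $1,286: deductible met; 25% of $1,286 = $321.50. Patient owes $321.50 (running OOP $3,505.25).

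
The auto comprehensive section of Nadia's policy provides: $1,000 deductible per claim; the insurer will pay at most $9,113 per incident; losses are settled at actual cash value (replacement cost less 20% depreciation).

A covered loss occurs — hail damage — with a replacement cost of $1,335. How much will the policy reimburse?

At 20% depreciation, ACV = $1,335 − $267 = $1,068.
Subtract the deductible: $1,068 − $1,000 = $68.
That's under the $9,113 cap, so the insurer reimburses the full $68.

$68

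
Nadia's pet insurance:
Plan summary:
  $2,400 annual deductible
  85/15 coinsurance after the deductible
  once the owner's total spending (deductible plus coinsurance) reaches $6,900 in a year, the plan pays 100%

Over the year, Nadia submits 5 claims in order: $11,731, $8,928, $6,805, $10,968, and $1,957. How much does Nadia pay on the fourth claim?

$740.40

Claim 1 ($11,731): $2,400 finishes the deductible; $9,331 goes to coinsurance; coinsurance $9,331 × 15% = $1,399.65. Owner pays $3,799.65; OOP now $3,799.65.
Claim 2 ($8,928): 15% coinsurance on $8,928 = $1,339.20. Cost to owner: $1,339.20. OOP to date $5,138.85.
Claim 3 ($6,805): deductible met; 15% of $6,805 = $1,020.75. Owner owes $1,020.75 (running OOP $6,159.60).
Claim 4 ($10,968): deductible met; 15% of $10,968 = $1,645.20. OOP would hit $7,804.80 > $6,900, so the cap limits the owner to $6,900 − $6,159.60 = $740.40.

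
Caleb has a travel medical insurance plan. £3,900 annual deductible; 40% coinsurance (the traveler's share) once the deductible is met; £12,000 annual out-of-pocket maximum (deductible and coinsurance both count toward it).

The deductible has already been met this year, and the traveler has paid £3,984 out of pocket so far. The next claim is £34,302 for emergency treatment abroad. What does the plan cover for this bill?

The deductible is already satisfied, so the full bill goes to coinsurance.
Coinsurance: £34,302 × 40% = £13,720.80.
Year-to-date out-of-pocket would reach £3,984 + £13,720.80 = £17,704.80, above the £12,000 maximum, so the traveler pays only £12,000 − £3,984 = £8,016.
The insurer covers the remainder: £34,302 − £8,016 = £26,286.

£26,286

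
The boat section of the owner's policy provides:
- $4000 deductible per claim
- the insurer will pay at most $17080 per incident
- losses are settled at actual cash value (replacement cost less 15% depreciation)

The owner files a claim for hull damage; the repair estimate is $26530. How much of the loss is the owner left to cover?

$9450

Depreciate 15%: the covered value is $26530 × 0.85 = $22550.50.
Less the $4000 deductible: $22550.50 − $4000 = $18550.50.
$18550.50 exceeds the $17080 limit, so the insurer pays the limit: $17080.
The owner bears the rest of the original loss: $26530 − $17080 = $9450.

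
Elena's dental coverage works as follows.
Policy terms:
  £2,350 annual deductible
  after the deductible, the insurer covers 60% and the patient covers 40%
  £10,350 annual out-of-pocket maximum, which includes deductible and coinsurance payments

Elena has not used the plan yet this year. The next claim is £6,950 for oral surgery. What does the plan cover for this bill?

Deductible not yet touched, so the first £2,350 of the bill goes to the deductible.
That leaves £6,950 − £2,350 = £4,600 for coinsurance.
Coinsurance: £4,600 × 40% = £1,840.
Patient responsibility before any cap: £2,350 + £1,840 = £4,190.
Total out-of-pocket so far would be £0 + £4,190 = £4,190, below the £10,350 cap — no reduction.
Insurer pays the balance: £6,950 − £4,190 = £2,760.

£2,760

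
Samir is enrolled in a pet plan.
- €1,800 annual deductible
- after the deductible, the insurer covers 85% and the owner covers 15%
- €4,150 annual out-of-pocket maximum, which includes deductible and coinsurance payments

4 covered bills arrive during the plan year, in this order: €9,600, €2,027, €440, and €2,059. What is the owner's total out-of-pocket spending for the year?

€3,648.90

Claim 1 — €9,600: €1,800 to deductible, leaving €7,800; 15% of €7,800 = €1,170. Owner owes €2,970 (running OOP €2,970).
Claim 2 — €2,027: deductible already satisfied, so owner's share is 15% × €2,027 = €304.05. Owner pays €304.05; OOP now €3,274.05.
Claim 3 — €440: 15% coinsurance on €440 = €66. Owner owes €66 (running OOP €3,340.05).
Claim 4 — €2,059: 15% coinsurance on €2,059 = €308.85. Owner owes €308.85 (running OOP €3,648.90).
Total paid by the owner: €2,970 + €304.05 + €66 + €308.85 = €3,648.90.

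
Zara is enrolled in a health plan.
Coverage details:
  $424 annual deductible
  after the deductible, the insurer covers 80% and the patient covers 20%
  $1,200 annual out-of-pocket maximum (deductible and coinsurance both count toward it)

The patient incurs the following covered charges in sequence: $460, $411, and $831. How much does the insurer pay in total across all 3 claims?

$1,022.40

Claim 1 ($460): $424 finishes the deductible; $36 goes to coinsurance; 20% of $36 = $7.20. Patient pays $431.20; OOP now $431.20. Insurer: $460 − $431.20 = $28.80.
Claim 2 ($411): deductible already satisfied, so patient's share is 20% × $411 = $82.20. Patient owes $82.20 (running OOP $513.40). Insurer: $411 − $82.20 = $328.80.
Claim 3 ($831): deductible already satisfied, so patient's share is 20% × $831 = $166.20. Patient pays $166.20; OOP now $679.60. Plan pays $831 − $166.20 = $664.80.
Insurer total = bills − patient's total = $1,702 − $679.60 = $1,022.40.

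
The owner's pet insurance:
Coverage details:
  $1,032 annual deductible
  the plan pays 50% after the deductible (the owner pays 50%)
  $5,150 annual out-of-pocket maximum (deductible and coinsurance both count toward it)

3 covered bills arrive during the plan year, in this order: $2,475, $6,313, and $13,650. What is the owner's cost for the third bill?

Claim 1 ($2,475): deductible takes $1,032, $1,443 remains; owner's 50% is $721.50. Cost to owner: $1,753.50. OOP to date $1,753.50.
Claim 2 ($6,313): deductible already satisfied, so owner's share is 50% × $6,313 = $3,156.50. Owner owes $3,156.50 (running OOP $4,910).
Claim 3 ($13,650): 50% coinsurance on $13,650 = $6,825. That would push OOP to $11,735, over the $5,150 cap, so owner pays $5,150 − $4,910 = $240.

$240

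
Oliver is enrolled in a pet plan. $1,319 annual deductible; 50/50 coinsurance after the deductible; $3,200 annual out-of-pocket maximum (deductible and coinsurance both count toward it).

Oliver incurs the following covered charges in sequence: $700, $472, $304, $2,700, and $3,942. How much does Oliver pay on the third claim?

#1 ($700): fully absorbed by the deductible. Cost to owner: $700. OOP to date $700.
#2 ($472): fully absorbed by the deductible. Cost to owner: $472. OOP to date $1,172.
#3 ($304): $147 finishes the deductible; $157 goes to coinsurance; 50% of $157 = $78.50. Cost to owner: $225.50. OOP to date $1,397.50.

$225.50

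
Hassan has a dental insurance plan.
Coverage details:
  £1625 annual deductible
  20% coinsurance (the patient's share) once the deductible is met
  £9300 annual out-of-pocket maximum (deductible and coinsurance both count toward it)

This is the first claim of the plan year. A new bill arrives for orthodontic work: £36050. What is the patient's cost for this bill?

Nothing has been paid toward the £1625 deductible, so the first £1625 of this charge is applied there.
The remaining £34425 (= £36050 − £1625) moves to coinsurance.
20% of £34425 = £6885 falls to the patient.
So the patient owes £1625 + £6885 = £8510 before any cap.
Cumulative spending £0 + £8510 = £8510 stays under the £9300 maximum.

£8510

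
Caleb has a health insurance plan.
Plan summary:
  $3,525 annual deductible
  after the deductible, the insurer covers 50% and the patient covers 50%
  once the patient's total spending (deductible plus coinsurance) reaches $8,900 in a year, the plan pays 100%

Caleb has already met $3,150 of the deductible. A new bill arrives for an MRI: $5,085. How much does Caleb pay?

$2,730

Deductible still to meet: $3,525 − $3,150 = $375.
The remaining $4,710 (= $5,085 − $375) moves to coinsurance.
50% of $4,710 = $2,355 falls to the patient.
So the patient owes $375 + $2,355 = $2,730 before any cap.
Cumulative spending $3,150 + $2,730 = $5,880 stays under the $8,900 maximum.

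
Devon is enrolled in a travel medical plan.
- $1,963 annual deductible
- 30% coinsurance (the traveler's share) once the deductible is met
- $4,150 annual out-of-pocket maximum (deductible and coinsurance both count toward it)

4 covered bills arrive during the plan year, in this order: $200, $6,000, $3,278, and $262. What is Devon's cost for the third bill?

Bill 1, $200: fully absorbed by the deductible. Cost to traveler: $200. OOP to date $200.
Bill 2, $6,000: $1,763 to deductible, leaving $4,237; coinsurance $4,237 × 30% = $1,271.10. Traveler owes $3,034.10 (running OOP $3,234.10).
Bill 3, $3,278: deductible met; 30% of $3,278 = $983.40. That would push OOP to $4,217.50, over the $4,150 cap, so traveler pays $4,150 − $3,234.10 = $915.90.

$915.90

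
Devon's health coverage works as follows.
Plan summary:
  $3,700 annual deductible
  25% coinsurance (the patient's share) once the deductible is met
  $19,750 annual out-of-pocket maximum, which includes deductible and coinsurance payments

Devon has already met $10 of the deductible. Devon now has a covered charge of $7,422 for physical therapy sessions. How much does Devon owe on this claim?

Remaining deductible: $3,700 − $10 = $3,690.
That leaves $7,422 − $3,690 = $3,732 for coinsurance.
Patient's 25% share of $3,732 is $933.
That puts the patient's cost at $3,690 + $933 = $4,623 before any cap.
Total out-of-pocket so far would be $10 + $4,623 = $4,633, below the $19,750 cap — no reduction.

$4,623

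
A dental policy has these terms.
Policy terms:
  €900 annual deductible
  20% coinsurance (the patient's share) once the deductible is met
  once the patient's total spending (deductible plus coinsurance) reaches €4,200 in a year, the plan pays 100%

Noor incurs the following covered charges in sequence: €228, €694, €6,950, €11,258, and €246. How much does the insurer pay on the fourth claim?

€9,352.40

Claim 1 (€228): all of it applies to the deductible. Patient owes €228 (running OOP €228). Plan pays €228 − €228 = €0.
Claim 2 (€694): deductible takes €672, €22 remains; coinsurance €22 × 20% = €4.40. Cost to patient: €676.40. OOP to date €904.40. Plan pays €694 − €676.40 = €17.60.
Claim 3 (€6,950): deductible already satisfied, so patient's share is 20% × €6,950 = €1,390. Cost to patient: €1,390. OOP to date €2,294.40. Plan pays €6,950 − €1,390 = €5,560.
Claim 4 (€11,258): 20% coinsurance on €11,258 = €2,251.60. That would push OOP to €4,546, over the €4,200 cap, so patient pays €4,200 − €2,294.40 = €1,905.60. Insurer: €11,258 − €1,905.60 = €9,352.40.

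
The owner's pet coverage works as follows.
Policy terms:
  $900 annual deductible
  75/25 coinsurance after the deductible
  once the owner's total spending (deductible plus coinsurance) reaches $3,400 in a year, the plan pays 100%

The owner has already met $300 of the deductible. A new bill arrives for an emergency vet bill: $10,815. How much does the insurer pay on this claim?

Remaining deductible: $900 − $300 = $600.
After the $600 deductible portion, $10,815 − $600 = $10,215 is subject to coinsurance.
Owner's 25% share of $10,215 is $2,553.75.
Owner responsibility before any cap: $600 + $2,553.75 = $3,153.75.
That would bring total out-of-pocket to $3,453.75, past the $3,400 cap. The owner is capped at $3,400 − $300 = $3,100 on this claim.
Insurer pays the balance: $10,815 − $3,100 = $7,715.

$7,715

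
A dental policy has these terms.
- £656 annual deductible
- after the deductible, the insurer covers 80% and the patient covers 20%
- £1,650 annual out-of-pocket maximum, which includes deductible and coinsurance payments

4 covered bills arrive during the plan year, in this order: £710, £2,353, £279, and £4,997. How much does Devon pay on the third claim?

Claim 1 (£710): £656 finishes the deductible; £54 goes to coinsurance; coinsurance £54 × 20% = £10.80. Patient owes £666.80 (running OOP £666.80).
Claim 2 (£2,353): deductible already satisfied, so patient's share is 20% × £2,353 = £470.60. Patient pays £470.60; OOP now £1,137.40.
Claim 3 (£279): deductible already satisfied, so patient's share is 20% × £279 = £55.80. Patient pays £55.80; OOP now £1,193.20.

£55.80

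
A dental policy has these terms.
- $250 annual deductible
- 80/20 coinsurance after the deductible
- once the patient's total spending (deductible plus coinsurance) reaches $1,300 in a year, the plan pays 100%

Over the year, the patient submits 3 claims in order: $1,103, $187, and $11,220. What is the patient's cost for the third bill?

$842

Bill 1, $1,103: $250 to deductible, leaving $853; 20% of $853 = $170.60. Cost to patient: $420.60. OOP to date $420.60.
Bill 2, $187: deductible already satisfied, so patient's share is 20% × $187 = $37.40. Cost to patient: $37.40. OOP to date $458.
Bill 3, $11,220: deductible met; 20% of $11,220 = $2,244. OOP would hit $2,702 > $1,300, so the cap limits the patient to $1,300 − $458 = $842.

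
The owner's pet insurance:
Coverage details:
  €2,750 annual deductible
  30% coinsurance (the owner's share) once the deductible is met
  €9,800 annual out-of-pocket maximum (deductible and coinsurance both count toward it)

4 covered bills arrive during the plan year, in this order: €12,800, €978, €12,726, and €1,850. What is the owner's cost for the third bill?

€3,741.60

Bill 1, €12,800: deductible takes €2,750, €10,050 remains; coinsurance €10,050 × 30% = €3,015. Cost to owner: €5,765. OOP to date €5,765.
Bill 2, €978: 30% coinsurance on €978 = €293.40. Owner owes €293.40 (running OOP €6,058.40).
Bill 3, €12,726: deductible met; 30% of €12,726 = €3,817.80. Adding that to €6,058.40 gives €9,876.20, past the €9,800 cap; owner pays only €9,800 − €6,058.40 = €3,741.60.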